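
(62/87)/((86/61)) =1891/3741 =0.51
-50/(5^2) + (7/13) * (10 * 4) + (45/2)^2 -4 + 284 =41901/52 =805.79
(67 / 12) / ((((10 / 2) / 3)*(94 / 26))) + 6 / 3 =2751 / 940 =2.93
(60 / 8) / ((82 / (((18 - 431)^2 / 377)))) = 2558535 / 61828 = 41.38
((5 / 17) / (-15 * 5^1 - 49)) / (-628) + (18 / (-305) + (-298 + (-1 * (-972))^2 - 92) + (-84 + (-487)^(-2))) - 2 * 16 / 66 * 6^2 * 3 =994652035654042295527 / 1053369397828880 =944257.58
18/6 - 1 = 2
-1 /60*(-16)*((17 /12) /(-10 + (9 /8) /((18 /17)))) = -272 /6435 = -0.04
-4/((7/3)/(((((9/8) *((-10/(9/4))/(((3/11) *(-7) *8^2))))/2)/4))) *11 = -605/6272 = -0.10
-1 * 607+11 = -596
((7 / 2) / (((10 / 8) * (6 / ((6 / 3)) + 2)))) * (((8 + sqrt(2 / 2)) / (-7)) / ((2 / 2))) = -18 / 25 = -0.72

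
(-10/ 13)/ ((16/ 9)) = -45/ 104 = -0.43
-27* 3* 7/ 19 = -567/ 19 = -29.84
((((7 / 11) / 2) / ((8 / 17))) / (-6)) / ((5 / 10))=-0.23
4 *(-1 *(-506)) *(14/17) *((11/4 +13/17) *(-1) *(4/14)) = -483736/289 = -1673.83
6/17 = 0.35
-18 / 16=-9 / 8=-1.12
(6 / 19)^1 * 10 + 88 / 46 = 2216 / 437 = 5.07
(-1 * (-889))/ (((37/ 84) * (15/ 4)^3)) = 1593088/ 41625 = 38.27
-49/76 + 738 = 56039/76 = 737.36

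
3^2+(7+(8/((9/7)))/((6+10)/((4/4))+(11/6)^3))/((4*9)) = 1585841/172332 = 9.20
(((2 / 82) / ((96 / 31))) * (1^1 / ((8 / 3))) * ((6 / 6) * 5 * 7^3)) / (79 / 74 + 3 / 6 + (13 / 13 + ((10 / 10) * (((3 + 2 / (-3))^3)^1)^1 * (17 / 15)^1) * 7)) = 796677525 / 16255197184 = 0.05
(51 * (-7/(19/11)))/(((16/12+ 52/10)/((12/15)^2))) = -13464/665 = -20.25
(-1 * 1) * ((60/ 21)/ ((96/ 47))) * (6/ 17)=-235/ 476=-0.49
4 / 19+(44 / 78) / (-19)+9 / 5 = 7339 / 3705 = 1.98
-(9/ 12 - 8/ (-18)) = -1.19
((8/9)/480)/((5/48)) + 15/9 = 379/225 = 1.68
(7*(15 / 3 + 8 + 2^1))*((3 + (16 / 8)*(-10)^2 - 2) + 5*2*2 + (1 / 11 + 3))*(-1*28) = -7247100 / 11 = -658827.27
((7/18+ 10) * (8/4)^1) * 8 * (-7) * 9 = -10472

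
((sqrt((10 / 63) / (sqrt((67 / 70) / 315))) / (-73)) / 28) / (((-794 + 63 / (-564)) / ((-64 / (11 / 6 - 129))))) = 30080*134^(3 / 4)*sqrt(3) / 3899955808483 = 0.00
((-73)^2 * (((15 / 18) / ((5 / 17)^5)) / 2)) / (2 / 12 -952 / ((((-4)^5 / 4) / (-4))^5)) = 253886856687517696 / 41942816875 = 6053166.56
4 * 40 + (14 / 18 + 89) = 2248 / 9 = 249.78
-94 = -94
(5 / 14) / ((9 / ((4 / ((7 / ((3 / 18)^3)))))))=5 / 47628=0.00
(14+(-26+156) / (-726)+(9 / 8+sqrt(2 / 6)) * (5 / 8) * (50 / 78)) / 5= 25 * sqrt(3) / 936+4310269 / 1510080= 2.90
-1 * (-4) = 4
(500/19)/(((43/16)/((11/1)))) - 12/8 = 173549/1634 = 106.21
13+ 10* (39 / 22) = 30.73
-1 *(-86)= 86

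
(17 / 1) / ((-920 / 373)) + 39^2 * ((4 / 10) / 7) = 515341 / 6440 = 80.02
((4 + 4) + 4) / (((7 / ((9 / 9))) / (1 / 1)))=12 / 7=1.71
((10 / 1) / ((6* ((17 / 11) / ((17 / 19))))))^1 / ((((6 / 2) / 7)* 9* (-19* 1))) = -385 / 29241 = -0.01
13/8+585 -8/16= 4689/8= 586.12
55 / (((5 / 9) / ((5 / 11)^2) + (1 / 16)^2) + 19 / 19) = 633600 / 42541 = 14.89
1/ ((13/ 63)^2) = 3969/ 169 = 23.49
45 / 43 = 1.05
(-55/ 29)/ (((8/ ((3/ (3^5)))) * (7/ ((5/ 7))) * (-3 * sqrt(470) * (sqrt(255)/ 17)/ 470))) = 275 * sqrt(4794)/ 8287272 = 0.00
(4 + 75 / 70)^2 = 5041 / 196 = 25.72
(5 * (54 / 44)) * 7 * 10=4725 / 11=429.55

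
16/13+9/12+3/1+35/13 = 399/52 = 7.67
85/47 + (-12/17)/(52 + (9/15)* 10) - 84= -1904741/23171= -82.20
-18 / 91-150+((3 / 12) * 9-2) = -54581 / 364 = -149.95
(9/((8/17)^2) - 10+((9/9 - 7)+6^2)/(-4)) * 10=7405/32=231.41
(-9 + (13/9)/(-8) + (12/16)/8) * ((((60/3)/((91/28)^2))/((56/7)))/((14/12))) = -13085/7098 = -1.84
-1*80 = -80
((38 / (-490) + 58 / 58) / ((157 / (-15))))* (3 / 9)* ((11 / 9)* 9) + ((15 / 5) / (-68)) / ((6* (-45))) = -15206627 / 47081160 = -0.32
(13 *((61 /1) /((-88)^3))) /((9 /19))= -15067 /6133248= -0.00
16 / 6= 8 / 3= 2.67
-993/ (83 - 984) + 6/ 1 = 6399/ 901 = 7.10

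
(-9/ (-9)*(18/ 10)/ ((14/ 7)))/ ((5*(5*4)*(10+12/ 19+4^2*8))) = 57/ 878000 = 0.00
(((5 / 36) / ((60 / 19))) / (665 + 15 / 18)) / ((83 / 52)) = 247 / 5968530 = 0.00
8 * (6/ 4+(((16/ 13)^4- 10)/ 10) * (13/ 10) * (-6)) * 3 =9899964/ 54925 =180.25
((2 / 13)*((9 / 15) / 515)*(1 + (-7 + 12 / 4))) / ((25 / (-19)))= 342 / 836875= 0.00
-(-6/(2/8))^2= -576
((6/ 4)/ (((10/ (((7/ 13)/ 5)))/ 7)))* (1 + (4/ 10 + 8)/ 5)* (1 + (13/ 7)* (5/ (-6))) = -10787/ 65000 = -0.17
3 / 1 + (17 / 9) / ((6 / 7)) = 281 / 54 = 5.20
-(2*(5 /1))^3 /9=-1000 /9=-111.11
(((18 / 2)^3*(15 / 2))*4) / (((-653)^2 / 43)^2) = 40437630 / 181824635281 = 0.00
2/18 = 1/9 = 0.11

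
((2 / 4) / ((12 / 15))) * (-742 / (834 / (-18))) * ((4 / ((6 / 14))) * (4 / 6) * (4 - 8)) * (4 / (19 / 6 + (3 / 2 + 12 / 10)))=-169.85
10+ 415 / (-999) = 9575 / 999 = 9.58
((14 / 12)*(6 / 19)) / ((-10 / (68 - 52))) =-0.59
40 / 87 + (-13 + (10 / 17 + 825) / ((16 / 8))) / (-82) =-4.42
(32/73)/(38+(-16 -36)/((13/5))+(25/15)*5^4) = 96/232067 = 0.00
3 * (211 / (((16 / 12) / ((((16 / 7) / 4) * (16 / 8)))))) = 3798 / 7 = 542.57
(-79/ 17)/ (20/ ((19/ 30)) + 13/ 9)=-13509/ 95999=-0.14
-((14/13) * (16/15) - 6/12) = -253/390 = -0.65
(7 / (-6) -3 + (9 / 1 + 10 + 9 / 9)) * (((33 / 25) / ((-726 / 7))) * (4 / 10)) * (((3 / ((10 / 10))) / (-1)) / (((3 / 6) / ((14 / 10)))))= 931 / 1375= 0.68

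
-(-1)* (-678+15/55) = -7455/11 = -677.73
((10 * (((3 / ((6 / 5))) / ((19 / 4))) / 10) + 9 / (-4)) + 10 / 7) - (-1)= 375 / 532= 0.70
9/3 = 3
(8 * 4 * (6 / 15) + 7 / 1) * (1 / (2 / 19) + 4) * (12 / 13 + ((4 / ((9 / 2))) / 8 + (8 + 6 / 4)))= 146421 / 52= 2815.79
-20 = -20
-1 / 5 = -0.20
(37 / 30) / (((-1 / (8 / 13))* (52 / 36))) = -444 / 845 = -0.53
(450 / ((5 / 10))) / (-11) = -900 / 11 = -81.82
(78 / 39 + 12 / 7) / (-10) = -13 / 35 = -0.37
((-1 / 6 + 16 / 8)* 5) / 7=55 / 42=1.31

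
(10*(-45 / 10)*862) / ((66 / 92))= -594780 / 11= -54070.91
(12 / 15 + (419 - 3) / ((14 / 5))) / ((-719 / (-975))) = 1019460 / 5033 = 202.56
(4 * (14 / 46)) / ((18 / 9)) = 14 / 23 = 0.61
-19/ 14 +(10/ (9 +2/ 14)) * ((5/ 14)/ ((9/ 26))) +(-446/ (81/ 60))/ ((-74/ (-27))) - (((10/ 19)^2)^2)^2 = -153002477219116097/ 1266837934354272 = -120.78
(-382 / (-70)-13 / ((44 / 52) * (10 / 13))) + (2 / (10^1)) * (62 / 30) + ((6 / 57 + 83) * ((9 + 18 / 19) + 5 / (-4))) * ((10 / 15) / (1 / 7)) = 2334218914 / 694925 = 3358.95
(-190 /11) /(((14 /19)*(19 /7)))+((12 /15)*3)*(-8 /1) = -1531 /55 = -27.84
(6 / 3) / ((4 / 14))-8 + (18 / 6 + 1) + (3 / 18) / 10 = 181 / 60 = 3.02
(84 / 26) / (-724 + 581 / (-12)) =-504 / 120497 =-0.00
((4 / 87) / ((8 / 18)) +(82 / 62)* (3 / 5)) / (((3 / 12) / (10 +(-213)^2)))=731872512 / 4495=162819.25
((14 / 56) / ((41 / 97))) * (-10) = -485 / 82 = -5.91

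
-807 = -807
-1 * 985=-985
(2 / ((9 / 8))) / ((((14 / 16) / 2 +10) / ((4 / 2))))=0.34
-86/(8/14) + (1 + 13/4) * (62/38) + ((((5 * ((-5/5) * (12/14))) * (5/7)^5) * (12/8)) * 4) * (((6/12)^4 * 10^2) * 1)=-1550855739/8941324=-173.45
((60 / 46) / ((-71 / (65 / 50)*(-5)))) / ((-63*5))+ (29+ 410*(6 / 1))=2133881912 / 857325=2489.00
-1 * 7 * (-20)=140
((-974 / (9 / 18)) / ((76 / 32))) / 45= -15584 / 855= -18.23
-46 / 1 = -46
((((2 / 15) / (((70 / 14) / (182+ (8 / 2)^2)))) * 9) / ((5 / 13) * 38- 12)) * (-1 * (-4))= 30888 / 425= 72.68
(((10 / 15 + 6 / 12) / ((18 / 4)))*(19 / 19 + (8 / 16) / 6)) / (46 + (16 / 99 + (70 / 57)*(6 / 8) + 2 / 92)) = 437437 / 73363608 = 0.01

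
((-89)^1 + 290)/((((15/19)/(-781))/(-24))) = 23861112/5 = 4772222.40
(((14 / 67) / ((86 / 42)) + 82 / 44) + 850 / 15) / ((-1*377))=-11148707 / 71685042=-0.16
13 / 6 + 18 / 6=31 / 6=5.17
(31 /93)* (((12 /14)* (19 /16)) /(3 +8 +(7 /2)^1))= 19 /812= 0.02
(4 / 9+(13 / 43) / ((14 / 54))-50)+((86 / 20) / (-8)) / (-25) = -262057513 / 5418000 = -48.37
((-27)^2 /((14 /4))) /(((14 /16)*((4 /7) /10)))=29160 /7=4165.71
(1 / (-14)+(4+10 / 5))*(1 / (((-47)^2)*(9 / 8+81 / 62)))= 10292 / 9324189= 0.00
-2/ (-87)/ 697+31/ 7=1879823/ 424473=4.43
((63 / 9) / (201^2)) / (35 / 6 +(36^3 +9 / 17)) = 238 / 64097007987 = 0.00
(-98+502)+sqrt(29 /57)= sqrt(1653) /57+404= 404.71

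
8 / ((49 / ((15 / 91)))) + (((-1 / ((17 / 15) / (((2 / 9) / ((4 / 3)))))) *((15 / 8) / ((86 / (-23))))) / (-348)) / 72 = 23441834155 / 871154758656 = 0.03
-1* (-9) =9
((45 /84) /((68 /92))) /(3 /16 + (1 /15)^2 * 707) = 310500 /1426453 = 0.22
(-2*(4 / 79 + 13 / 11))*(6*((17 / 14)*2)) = -31212 / 869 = -35.92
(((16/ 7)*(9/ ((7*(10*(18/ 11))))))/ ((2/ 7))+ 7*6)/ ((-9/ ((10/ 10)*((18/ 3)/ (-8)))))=373/ 105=3.55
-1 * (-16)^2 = -256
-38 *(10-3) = -266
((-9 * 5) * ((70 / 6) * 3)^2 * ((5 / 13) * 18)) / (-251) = 4961250 / 3263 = 1520.46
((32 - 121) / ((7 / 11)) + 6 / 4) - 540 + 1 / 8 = -37981 / 56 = -678.23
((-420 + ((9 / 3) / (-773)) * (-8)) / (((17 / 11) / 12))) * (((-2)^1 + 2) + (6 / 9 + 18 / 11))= -98689344 / 13141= -7510.03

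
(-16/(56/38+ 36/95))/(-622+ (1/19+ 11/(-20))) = 36100/2602039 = 0.01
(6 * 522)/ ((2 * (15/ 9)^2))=14094/ 25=563.76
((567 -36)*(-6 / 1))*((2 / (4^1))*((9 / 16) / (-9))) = 1593 / 16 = 99.56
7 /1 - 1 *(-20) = 27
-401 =-401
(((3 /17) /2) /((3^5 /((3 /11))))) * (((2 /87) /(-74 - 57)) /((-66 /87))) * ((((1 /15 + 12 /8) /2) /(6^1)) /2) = 47 /31430630880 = 0.00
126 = 126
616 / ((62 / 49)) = 15092 / 31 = 486.84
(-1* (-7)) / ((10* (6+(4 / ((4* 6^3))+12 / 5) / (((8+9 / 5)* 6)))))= 4536 / 39145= 0.12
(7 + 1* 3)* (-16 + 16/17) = -2560/17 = -150.59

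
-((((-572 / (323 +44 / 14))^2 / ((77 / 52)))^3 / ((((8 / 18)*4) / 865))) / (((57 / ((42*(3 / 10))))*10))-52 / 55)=-523129169499273205479052 / 5480093838890260248615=-95.46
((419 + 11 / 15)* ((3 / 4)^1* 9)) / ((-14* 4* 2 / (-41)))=290403 / 280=1037.15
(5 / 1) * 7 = 35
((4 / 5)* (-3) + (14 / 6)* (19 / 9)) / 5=341 / 675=0.51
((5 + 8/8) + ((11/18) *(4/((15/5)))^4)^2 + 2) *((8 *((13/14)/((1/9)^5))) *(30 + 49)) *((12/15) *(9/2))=51218478272/35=1463385093.49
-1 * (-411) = 411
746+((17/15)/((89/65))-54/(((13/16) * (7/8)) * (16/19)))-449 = 5044784/24297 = 207.63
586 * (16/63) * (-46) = -431296/63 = -6845.97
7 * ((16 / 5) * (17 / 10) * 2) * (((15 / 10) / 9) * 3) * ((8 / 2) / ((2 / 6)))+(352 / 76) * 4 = 225856 / 475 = 475.49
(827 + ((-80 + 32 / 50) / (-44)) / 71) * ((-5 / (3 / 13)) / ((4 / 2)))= -69973241 / 7810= -8959.44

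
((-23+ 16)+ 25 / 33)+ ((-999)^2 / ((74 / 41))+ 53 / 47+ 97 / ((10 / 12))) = 8577926249 / 15510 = 553057.79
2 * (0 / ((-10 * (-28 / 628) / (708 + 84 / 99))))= 0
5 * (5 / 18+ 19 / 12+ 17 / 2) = 1865 / 36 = 51.81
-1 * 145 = -145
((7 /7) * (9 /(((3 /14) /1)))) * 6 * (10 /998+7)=881496 /499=1766.53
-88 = -88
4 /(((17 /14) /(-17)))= -56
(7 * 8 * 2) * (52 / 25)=5824 / 25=232.96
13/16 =0.81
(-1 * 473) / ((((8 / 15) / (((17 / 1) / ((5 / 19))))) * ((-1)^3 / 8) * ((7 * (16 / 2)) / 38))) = 8708403 / 28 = 311014.39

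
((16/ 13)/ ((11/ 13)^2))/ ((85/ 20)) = 832/ 2057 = 0.40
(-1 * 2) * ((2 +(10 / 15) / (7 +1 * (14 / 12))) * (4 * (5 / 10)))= -408 / 49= -8.33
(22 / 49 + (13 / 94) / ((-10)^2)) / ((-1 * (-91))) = 207437 / 41914600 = 0.00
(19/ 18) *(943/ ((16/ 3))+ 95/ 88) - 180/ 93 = 18250921/ 98208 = 185.84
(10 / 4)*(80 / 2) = 100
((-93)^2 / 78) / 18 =961 / 156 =6.16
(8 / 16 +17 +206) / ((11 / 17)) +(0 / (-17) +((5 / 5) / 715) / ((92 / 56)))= 11360533 / 32890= 345.41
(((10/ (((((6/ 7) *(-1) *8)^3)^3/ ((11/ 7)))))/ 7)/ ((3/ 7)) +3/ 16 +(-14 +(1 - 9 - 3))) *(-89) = 2208.31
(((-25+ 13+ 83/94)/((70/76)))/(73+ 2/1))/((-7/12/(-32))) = -508288/57575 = -8.83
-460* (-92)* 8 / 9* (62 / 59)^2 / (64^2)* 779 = 1980097255 / 250632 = 7900.42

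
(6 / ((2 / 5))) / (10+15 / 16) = 48 / 35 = 1.37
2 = 2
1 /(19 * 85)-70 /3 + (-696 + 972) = 1224173 /4845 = 252.67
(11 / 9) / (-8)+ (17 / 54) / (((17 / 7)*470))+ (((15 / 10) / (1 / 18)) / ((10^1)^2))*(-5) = -76267 / 50760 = -1.50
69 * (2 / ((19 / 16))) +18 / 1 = 2550 / 19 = 134.21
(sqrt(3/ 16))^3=3*sqrt(3)/ 64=0.08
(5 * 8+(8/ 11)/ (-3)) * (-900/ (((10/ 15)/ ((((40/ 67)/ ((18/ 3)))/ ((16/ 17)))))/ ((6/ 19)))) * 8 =-200736000/ 14003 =-14335.21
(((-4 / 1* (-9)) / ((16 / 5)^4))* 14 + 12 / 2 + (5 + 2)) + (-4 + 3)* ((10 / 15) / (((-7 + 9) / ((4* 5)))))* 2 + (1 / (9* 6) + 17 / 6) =1620181 / 221184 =7.33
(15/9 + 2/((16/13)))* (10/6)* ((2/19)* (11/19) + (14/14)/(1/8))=191575/4332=44.22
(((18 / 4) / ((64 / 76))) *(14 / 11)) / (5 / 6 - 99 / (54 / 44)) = -3591 / 42152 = -0.09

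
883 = 883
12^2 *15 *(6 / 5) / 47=2592 / 47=55.15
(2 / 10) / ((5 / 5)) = 1 / 5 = 0.20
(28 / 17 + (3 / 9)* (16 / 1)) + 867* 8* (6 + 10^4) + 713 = 3539519135 / 51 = 69402335.98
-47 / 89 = -0.53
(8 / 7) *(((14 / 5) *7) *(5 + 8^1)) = 1456 / 5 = 291.20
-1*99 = -99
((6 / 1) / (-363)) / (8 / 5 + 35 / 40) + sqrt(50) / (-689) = -5* sqrt(2) / 689 - 80 / 11979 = -0.02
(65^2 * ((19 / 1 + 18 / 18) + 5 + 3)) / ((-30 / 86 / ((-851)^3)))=627006258986380 / 3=209002086328793.33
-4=-4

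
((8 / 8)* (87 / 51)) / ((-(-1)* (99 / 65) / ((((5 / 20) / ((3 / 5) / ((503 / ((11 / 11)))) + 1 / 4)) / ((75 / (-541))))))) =-102590371 / 12758823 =-8.04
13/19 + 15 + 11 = 507/19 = 26.68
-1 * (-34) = 34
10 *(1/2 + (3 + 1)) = 45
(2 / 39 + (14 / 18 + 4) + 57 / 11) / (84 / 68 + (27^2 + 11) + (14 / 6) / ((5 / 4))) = 1095140 / 81291639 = 0.01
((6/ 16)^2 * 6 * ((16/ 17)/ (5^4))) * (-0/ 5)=0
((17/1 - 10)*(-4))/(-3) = 28/3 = 9.33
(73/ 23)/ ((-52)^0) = 73/ 23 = 3.17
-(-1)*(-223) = -223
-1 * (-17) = 17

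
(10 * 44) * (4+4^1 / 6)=6160 / 3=2053.33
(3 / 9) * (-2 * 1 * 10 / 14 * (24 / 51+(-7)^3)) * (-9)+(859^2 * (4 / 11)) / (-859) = -2330474 / 1309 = -1780.35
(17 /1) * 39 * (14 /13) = 714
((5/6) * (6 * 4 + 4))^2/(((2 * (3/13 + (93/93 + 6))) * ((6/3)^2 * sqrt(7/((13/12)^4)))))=384475 * sqrt(7)/243648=4.17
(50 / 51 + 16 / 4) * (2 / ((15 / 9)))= 508 / 85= 5.98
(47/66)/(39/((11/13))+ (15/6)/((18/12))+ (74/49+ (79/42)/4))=9212/643411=0.01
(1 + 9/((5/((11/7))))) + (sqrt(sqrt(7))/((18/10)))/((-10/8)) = 134/35 - 4*7^(1/4)/9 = 3.11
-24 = -24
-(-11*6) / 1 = 66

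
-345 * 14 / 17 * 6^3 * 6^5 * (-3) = 24337635840 / 17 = 1431625637.65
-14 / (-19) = 14 / 19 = 0.74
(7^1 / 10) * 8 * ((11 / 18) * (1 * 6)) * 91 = 1868.53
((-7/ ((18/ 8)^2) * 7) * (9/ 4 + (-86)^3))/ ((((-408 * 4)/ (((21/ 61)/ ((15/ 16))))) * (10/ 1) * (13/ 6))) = -349066298/ 5459805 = -63.93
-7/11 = -0.64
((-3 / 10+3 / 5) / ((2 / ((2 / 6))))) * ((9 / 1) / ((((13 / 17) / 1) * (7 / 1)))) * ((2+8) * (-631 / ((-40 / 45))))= 868887 / 1456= 596.76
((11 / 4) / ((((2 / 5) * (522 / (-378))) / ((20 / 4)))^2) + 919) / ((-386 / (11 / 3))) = -169377329 / 15582048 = -10.87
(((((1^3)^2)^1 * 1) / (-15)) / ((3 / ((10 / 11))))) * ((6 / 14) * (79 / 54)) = -79 / 6237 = -0.01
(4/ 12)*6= 2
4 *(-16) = -64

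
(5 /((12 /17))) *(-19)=-1615 /12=-134.58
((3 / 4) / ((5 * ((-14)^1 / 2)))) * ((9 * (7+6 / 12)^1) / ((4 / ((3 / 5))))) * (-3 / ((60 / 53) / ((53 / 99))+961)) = 2047761 / 3030035680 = 0.00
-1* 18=-18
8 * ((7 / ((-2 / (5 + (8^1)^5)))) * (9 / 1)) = -8258796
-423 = -423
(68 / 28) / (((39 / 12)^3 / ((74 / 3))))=80512 / 46137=1.75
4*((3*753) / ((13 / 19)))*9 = 1545156 / 13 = 118858.15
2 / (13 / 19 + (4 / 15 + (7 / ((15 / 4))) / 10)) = 2850 / 1621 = 1.76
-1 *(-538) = 538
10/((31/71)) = 22.90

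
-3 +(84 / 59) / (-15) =-3.09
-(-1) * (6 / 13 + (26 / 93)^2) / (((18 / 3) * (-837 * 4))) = -30341 / 1129317228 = -0.00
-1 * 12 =-12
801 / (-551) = -801 / 551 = -1.45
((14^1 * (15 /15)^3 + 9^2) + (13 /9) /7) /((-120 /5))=-2999 /756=-3.97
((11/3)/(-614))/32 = -11/58944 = -0.00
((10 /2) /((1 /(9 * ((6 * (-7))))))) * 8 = -15120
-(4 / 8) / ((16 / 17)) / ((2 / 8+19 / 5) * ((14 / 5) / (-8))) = 425 / 1134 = 0.37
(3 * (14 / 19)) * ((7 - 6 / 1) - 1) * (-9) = 0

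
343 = 343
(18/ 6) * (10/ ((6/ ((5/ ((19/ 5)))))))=125/ 19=6.58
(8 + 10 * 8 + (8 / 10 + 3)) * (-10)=-918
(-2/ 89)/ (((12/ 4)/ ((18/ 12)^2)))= -3/ 178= -0.02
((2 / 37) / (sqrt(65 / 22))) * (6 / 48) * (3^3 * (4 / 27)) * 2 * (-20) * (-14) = 112 * sqrt(1430) / 481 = 8.81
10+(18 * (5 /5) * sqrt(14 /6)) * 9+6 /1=16+54 * sqrt(21)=263.46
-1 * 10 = -10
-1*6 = -6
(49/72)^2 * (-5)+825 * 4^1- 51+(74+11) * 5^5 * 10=13786830811/5184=2659496.68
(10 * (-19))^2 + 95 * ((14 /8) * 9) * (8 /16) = 294785 /8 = 36848.12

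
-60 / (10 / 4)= -24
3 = 3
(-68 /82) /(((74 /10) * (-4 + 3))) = 0.11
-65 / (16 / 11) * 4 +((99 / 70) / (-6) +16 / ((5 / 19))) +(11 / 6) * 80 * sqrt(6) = -8273 / 70 +440 * sqrt(6) / 3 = 241.07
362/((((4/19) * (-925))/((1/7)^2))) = -3439/90650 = -0.04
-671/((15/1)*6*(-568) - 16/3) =2013/153376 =0.01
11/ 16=0.69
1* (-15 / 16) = -15 / 16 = -0.94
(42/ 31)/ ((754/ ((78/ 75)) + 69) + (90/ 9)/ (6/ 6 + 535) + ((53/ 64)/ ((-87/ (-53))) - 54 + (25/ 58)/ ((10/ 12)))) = 15668352/ 8569936453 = 0.00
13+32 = 45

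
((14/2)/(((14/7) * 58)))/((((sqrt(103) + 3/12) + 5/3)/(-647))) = 312501/414787 - 163044 * sqrt(103)/414787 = -3.24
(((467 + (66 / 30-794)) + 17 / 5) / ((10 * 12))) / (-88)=1607 / 52800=0.03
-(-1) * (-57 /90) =-19 /30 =-0.63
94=94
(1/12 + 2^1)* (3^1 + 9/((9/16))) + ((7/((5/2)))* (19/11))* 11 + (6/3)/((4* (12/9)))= 11179/120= 93.16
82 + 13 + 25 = 120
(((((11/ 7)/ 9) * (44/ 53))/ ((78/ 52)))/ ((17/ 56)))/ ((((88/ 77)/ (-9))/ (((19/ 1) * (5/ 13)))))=-643720/ 35139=-18.32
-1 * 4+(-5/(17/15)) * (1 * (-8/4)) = 82/17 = 4.82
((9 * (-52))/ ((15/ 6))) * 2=-1872/ 5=-374.40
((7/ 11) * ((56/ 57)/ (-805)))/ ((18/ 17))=-476/ 648945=-0.00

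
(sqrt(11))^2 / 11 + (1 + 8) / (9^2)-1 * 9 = -71 / 9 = -7.89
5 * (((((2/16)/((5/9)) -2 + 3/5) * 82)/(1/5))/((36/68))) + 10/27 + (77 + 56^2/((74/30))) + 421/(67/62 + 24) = -19786872323/6213780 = -3184.35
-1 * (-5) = 5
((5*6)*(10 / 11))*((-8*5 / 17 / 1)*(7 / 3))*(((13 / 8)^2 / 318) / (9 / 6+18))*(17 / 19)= -11375 / 199386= -0.06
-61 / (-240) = 61 / 240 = 0.25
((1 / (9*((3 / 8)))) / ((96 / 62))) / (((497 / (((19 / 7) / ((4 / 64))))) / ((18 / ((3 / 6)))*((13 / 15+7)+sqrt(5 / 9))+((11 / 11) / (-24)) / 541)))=18848*sqrt(5) / 93933+220999279 / 46669365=5.18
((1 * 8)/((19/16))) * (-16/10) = -1024/95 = -10.78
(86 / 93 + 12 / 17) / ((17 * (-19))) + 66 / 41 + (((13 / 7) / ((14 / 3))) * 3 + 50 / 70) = 7207863101 / 2051843934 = 3.51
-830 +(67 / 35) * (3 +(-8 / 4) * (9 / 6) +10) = -5676 / 7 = -810.86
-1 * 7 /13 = -7 /13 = -0.54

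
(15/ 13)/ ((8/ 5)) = 75/ 104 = 0.72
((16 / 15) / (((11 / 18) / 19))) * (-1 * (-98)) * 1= 3250.04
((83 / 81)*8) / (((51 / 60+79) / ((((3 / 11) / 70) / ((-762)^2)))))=332 / 481958181243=0.00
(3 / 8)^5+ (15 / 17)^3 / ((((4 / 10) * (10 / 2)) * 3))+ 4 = 4.12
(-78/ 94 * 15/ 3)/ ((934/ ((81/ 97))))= -15795/ 4258106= -0.00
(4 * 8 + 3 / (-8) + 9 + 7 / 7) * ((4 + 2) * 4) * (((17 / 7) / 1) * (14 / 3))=11322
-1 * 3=-3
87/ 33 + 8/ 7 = 291/ 77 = 3.78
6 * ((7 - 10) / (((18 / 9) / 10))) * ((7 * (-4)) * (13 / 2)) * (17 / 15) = 18564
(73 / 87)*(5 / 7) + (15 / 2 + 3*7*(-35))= -885365 / 1218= -726.90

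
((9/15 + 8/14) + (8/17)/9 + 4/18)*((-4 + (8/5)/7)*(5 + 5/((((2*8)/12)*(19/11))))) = -3094619/79135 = -39.11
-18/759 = -6/253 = -0.02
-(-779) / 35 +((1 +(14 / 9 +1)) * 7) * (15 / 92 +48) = 1220.98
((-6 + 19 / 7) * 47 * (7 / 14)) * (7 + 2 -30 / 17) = -132963 / 238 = -558.67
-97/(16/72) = -873/2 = -436.50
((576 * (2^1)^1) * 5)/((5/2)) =2304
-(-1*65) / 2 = 65 / 2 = 32.50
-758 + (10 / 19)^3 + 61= -4779723 / 6859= -696.85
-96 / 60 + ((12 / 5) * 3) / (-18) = -2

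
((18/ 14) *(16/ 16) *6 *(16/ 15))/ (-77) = -288/ 2695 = -0.11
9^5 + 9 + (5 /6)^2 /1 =2126113 /36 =59058.69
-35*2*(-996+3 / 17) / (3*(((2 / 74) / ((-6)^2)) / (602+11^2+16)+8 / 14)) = 2721791124360 / 66935783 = 40662.72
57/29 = 1.97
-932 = -932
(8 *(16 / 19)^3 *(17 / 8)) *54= 3760128 / 6859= 548.20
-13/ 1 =-13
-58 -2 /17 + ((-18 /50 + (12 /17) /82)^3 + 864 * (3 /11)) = 177.48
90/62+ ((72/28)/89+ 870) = 16830903/19313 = 871.48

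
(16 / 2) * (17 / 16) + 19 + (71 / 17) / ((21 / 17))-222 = -8027 / 42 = -191.12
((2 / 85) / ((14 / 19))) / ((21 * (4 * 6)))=19 / 299880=0.00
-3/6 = -1/2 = -0.50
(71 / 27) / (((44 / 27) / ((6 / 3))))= 71 / 22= 3.23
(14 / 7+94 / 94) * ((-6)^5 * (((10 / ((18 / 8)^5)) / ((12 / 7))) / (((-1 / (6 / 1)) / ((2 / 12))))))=573440 / 243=2359.84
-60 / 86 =-30 / 43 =-0.70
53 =53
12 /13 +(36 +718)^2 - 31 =7390317 /13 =568485.92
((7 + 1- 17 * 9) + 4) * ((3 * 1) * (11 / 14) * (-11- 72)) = 386199 / 14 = 27585.64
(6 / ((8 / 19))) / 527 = 57 / 2108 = 0.03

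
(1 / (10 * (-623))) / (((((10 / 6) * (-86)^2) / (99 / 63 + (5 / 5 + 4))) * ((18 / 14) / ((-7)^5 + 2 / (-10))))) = 161069 / 143990875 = 0.00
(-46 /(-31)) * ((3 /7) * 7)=138 /31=4.45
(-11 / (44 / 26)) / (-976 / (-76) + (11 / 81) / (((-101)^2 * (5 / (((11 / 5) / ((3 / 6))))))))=-5102285175 / 10080637396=-0.51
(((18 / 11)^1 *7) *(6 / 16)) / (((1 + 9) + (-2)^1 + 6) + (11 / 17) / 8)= 6426 / 21065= 0.31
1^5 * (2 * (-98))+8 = -188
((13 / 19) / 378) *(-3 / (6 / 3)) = -13 / 4788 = -0.00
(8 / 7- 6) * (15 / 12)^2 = -425 / 56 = -7.59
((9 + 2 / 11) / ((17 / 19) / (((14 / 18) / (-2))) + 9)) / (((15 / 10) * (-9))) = -26866 / 264627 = -0.10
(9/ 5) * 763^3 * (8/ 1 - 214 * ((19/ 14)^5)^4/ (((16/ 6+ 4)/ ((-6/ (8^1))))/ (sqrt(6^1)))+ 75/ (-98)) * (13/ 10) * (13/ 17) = 9775815197967/ 1700+ 71302870515053016692653245318245227167 * sqrt(6)/ 8293646310378085285888000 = 21064720614180.29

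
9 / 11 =0.82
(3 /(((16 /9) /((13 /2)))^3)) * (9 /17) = 43243551 /557056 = 77.63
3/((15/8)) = 1.60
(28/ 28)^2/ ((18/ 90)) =5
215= 215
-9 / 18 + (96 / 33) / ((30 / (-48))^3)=-34143 / 2750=-12.42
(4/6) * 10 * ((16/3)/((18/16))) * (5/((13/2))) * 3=72.93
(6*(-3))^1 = -18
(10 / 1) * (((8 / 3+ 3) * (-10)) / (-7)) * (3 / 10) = 24.29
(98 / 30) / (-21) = -7 / 45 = -0.16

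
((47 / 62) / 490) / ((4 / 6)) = 0.00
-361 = -361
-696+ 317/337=-234235/337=-695.06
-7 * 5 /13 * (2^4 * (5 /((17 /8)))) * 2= -44800 /221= -202.71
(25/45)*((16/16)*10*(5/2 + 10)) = 625/9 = 69.44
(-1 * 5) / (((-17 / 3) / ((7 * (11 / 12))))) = 385 / 68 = 5.66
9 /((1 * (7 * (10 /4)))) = 18 /35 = 0.51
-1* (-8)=8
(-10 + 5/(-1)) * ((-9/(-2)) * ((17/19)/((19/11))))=-25245/722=-34.97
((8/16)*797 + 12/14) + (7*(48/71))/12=397353/994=399.75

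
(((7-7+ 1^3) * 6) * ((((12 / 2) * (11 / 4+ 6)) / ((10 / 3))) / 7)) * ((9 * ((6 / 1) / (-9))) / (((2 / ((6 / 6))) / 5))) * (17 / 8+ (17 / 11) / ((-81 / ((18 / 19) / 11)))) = -429.98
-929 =-929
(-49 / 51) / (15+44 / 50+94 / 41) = -7175 / 135711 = -0.05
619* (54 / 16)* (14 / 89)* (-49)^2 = 280895391 / 356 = 789032.00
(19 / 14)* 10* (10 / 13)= 950 / 91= 10.44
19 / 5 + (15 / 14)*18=808 / 35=23.09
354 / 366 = 59 / 61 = 0.97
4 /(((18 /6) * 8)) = 1 /6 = 0.17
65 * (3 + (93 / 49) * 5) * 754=29994120 / 49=612124.90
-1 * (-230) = 230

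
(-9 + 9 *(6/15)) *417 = -11259/5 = -2251.80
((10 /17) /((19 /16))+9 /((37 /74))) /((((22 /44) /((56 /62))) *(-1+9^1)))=41818 /10013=4.18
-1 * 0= 0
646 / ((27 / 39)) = 8398 / 9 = 933.11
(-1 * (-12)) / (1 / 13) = 156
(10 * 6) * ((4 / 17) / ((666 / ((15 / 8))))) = 25 / 629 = 0.04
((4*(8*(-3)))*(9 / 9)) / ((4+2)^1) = -16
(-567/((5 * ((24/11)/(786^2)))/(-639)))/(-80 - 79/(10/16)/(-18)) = -1846643057721/6568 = -281157591.01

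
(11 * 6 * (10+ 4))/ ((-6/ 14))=-2156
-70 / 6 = -35 / 3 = -11.67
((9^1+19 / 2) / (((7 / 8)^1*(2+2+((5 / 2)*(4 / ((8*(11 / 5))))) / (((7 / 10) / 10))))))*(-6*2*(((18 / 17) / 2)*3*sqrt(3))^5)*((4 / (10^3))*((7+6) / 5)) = -5466244819464*sqrt(3) / 275984704375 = -34.31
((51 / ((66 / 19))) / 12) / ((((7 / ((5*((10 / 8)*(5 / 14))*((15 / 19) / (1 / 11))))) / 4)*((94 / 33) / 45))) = 15778125 / 73696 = 214.10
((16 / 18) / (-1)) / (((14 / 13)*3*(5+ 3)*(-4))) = 13 / 1512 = 0.01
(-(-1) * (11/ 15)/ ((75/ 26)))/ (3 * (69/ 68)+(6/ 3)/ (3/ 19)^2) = 19448/ 6369875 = 0.00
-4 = -4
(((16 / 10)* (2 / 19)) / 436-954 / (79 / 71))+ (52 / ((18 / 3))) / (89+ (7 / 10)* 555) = -401885242874 / 468739785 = -857.37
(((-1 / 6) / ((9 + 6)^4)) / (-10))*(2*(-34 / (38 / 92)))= -782 / 14428125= -0.00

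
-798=-798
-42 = -42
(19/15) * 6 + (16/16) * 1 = 43/5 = 8.60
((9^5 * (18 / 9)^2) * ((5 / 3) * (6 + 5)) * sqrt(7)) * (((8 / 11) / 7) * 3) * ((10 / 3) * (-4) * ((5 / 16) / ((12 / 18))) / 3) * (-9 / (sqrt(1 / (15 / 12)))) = 88573500 * sqrt(35) / 7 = 74858270.38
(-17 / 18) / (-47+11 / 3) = 17 / 780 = 0.02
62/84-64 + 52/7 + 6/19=-6329/114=-55.52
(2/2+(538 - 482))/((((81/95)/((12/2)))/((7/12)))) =12635/54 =233.98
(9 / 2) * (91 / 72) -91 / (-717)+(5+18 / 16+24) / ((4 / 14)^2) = 8600459 / 22944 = 374.85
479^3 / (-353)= -109902239 / 353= -311337.79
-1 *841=-841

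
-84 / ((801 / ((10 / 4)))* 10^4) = -7 / 267000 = -0.00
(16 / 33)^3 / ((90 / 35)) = 14336 / 323433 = 0.04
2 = 2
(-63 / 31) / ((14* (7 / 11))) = -99 / 434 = -0.23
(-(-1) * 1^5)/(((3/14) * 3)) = 14/9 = 1.56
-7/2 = -3.50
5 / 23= 0.22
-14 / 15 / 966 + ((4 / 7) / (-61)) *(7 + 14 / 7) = -37687 / 441945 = -0.09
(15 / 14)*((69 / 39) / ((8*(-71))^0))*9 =3105 / 182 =17.06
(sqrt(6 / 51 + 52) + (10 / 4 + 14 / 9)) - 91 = -1565 / 18 + sqrt(15062) / 17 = -79.73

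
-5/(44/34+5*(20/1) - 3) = -85/1671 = -0.05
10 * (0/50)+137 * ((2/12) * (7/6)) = 959/36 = 26.64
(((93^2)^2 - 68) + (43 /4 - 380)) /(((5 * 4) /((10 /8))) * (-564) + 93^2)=-199479.37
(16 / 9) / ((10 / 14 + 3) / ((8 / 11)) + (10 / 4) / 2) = 224 / 801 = 0.28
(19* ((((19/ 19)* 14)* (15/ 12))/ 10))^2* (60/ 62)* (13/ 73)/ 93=1149785/ 561224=2.05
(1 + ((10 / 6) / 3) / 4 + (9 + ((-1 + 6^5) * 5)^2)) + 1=54405562901 / 36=1511265636.14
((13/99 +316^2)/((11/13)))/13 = 9885757/1089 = 9077.83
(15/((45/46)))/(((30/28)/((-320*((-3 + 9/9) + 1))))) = 41216/9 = 4579.56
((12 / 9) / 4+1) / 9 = 4 / 27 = 0.15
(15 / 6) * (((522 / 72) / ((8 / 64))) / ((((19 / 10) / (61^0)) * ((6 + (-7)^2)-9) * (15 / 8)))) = 1160 / 1311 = 0.88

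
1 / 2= 0.50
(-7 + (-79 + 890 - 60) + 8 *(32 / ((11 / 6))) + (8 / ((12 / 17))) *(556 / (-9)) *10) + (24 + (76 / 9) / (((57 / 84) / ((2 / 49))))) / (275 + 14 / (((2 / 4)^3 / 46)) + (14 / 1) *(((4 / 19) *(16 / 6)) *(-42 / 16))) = -1306507430912 / 213556959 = -6117.84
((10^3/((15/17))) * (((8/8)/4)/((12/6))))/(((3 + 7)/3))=85/2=42.50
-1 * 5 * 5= -25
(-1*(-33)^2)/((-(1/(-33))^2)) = 1185921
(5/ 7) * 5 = 25/ 7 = 3.57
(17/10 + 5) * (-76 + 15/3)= -4757/10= -475.70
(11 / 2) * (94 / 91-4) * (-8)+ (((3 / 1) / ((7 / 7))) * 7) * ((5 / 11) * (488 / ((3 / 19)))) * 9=265912560 / 1001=265646.91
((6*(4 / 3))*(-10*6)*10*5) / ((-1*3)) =8000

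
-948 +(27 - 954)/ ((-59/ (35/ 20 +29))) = -109707/ 236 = -464.86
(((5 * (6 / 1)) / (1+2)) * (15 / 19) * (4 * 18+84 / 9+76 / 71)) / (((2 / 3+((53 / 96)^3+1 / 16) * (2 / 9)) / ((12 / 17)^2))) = 503135915212800 / 1114371275041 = 451.50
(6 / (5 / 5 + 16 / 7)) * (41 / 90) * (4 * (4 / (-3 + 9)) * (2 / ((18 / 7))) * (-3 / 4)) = -4018 / 3105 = -1.29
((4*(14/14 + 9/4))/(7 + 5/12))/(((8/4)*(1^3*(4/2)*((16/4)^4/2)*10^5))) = 39/1139200000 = 0.00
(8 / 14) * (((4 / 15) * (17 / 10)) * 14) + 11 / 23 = 7081 / 1725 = 4.10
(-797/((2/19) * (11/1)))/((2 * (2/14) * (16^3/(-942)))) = 554.05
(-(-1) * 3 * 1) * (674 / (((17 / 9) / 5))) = 90990 / 17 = 5352.35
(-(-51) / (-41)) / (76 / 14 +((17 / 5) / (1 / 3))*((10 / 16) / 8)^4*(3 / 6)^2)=-23957864448 / 104557439737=-0.23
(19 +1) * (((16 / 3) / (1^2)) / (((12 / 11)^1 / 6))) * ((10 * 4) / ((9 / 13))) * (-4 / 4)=-33896.30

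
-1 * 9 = -9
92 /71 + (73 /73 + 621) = 623.30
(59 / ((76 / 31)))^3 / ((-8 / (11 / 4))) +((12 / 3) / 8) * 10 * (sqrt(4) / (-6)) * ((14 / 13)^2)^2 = -5769412888250317 / 1203608979456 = -4793.43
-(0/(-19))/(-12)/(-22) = 0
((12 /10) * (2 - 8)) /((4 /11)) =-99 /5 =-19.80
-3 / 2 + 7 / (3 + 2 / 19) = 89 / 118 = 0.75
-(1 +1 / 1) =-2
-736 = -736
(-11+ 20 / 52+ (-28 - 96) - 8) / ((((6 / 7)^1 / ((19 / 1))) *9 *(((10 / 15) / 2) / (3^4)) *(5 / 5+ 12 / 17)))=-18863523 / 377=-50035.87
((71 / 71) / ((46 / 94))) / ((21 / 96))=1504 / 161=9.34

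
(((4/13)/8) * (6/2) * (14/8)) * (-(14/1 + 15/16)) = -5019/1664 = -3.02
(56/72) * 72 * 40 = 2240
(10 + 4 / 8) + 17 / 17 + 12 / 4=29 / 2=14.50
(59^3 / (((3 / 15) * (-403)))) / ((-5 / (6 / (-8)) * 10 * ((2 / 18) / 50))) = -27726165 / 1612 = -17199.85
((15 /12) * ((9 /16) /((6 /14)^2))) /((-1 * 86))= -245 /5504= -0.04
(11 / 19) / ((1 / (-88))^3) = -7496192 / 19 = -394536.42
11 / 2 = 5.50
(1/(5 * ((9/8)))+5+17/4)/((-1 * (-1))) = 1697/180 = 9.43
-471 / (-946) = 471 / 946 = 0.50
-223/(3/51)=-3791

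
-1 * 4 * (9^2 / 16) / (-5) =81 / 20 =4.05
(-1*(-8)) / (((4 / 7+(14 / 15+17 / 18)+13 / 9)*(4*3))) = 420 / 2453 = 0.17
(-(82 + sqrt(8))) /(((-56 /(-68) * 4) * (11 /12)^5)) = -43358976 /1127357-1057536 * sqrt(2) /1127357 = -39.79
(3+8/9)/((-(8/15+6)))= -25/42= -0.60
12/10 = 6/5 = 1.20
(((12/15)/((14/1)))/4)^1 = 1/70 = 0.01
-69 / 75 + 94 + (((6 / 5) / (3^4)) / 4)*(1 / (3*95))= 7162507 / 76950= 93.08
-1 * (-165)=165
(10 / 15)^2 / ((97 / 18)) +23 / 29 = 2463 / 2813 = 0.88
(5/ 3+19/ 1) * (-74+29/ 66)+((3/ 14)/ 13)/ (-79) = -2163961187/ 1423422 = -1520.25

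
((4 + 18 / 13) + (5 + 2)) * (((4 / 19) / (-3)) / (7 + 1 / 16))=-0.12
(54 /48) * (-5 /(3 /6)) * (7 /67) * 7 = -2205 /268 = -8.23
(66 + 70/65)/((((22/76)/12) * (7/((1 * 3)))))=1192896/1001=1191.70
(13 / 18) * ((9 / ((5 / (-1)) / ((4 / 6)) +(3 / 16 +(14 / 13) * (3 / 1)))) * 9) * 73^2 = -21614424 / 283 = -76376.06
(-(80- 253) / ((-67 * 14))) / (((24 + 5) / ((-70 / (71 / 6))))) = 5190 / 137953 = 0.04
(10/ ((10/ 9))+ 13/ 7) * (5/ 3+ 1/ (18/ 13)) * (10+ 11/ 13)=76798/ 273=281.31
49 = 49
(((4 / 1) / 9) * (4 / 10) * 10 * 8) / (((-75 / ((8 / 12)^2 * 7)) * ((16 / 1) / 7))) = -1568 / 6075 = -0.26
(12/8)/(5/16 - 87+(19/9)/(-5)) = -1080/62719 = -0.02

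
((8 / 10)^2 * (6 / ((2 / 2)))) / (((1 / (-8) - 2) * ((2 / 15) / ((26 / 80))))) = -1872 / 425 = -4.40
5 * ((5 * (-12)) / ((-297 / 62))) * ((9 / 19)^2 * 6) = 334800 / 3971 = 84.31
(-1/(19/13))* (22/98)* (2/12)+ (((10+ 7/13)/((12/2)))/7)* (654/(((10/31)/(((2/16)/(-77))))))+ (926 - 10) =29240754149/31951920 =915.15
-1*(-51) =51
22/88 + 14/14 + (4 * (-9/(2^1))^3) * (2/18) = -157/4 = -39.25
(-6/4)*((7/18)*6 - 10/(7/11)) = 281/14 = 20.07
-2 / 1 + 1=-1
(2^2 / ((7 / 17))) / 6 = 34 / 21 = 1.62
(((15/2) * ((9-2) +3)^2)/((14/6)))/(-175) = -90/49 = -1.84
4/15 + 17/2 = 8.77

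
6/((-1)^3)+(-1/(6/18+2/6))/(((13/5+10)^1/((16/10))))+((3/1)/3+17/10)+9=5.51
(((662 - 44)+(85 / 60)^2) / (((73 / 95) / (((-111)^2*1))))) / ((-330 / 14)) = -421752.20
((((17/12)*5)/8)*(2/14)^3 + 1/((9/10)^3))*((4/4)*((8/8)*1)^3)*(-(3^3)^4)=-8016561495/10976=-730371.86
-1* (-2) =2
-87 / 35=-2.49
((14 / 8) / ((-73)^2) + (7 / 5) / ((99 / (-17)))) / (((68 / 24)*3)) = -2533139 / 89687070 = -0.03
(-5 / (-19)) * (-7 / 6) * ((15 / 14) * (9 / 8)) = -225 / 608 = -0.37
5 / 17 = 0.29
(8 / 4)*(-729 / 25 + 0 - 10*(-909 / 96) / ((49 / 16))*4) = 231558 / 1225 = 189.03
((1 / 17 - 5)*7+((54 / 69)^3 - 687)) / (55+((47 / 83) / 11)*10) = -9078473019 / 698908981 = -12.99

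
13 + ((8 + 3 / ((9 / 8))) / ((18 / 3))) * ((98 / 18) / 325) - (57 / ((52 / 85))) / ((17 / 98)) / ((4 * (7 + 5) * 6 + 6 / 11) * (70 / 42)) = 51045613 / 4284900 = 11.91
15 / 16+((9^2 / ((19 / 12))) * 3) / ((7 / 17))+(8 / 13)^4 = 22718909755 / 60777808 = 373.80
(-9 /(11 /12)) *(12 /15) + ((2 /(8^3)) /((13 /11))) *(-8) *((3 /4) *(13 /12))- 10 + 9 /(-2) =-630109 /28160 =-22.38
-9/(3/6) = -18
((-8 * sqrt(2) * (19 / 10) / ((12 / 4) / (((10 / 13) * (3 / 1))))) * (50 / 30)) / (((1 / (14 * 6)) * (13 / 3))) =-63840 * sqrt(2) / 169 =-534.22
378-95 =283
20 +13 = 33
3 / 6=1 / 2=0.50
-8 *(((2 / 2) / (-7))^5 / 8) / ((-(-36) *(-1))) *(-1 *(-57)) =-19 / 201684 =-0.00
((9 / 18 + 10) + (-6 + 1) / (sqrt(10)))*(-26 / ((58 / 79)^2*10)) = -1703793 / 33640 + 81133*sqrt(10) / 33640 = -43.02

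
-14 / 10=-7 / 5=-1.40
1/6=0.17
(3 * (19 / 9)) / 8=0.79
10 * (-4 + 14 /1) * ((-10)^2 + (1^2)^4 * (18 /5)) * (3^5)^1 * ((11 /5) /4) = 1384614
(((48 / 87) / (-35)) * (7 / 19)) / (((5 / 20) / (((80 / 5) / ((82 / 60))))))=-6144 / 22591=-0.27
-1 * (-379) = 379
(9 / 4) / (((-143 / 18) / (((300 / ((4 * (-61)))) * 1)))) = 6075 / 17446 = 0.35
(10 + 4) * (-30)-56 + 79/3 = -1349/3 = -449.67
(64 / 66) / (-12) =-8 / 99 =-0.08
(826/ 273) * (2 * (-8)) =-1888/ 39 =-48.41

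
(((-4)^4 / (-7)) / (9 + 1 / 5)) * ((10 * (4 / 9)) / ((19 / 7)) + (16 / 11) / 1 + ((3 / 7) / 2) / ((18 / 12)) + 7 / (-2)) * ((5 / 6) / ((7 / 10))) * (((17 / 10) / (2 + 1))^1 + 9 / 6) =346356800 / 133552881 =2.59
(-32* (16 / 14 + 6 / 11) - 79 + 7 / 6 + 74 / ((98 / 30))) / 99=-353173 / 320166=-1.10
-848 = -848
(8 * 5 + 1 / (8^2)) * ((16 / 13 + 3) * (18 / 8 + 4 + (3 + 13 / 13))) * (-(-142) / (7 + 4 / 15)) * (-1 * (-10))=2365551375 / 6976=339098.53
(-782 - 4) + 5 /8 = -6283 /8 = -785.38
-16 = -16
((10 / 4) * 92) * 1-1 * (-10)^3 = 1230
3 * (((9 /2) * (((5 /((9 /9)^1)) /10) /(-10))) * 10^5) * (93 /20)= -313875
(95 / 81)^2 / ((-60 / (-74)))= 66785 / 39366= 1.70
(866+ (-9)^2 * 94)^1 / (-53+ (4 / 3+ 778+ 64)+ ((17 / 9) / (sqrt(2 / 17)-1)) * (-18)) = 105431840 / 10302679-288320 * sqrt(34) / 10302679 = 10.07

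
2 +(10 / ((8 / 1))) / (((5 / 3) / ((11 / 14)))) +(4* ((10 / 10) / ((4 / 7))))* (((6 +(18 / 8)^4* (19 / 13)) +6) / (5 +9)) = 1272805 / 46592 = 27.32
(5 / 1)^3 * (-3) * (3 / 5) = -225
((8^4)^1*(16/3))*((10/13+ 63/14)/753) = 4489216/29367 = 152.87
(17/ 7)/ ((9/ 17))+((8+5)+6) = 1486/ 63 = 23.59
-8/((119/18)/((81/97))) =-11664/11543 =-1.01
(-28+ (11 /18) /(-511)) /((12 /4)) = -257555 /27594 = -9.33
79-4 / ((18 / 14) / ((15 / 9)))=73.81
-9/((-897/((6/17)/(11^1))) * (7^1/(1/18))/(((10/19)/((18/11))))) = 5/6084351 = 0.00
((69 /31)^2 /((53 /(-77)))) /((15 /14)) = -1710786 /254665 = -6.72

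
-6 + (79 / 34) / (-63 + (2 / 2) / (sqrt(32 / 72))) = -12625 / 2091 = -6.04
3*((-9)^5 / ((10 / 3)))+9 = -531351 / 10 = -53135.10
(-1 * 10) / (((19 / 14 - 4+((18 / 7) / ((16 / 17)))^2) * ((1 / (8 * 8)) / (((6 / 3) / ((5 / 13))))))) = -10436608 / 15121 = -690.21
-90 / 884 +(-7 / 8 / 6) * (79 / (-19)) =0.50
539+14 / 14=540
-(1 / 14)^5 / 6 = -1 / 3226944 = -0.00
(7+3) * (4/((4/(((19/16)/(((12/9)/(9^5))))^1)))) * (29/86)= 488039985/2752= 177340.11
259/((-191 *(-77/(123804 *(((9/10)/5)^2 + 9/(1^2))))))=25859467647/1313125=19693.07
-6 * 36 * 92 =-19872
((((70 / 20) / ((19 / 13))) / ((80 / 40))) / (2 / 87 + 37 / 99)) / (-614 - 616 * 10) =-87087 / 195461512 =-0.00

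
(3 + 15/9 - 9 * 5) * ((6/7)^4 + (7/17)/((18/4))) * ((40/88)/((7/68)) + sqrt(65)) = -28060142 * sqrt(65)/1102059 - 51018440/453789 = -317.71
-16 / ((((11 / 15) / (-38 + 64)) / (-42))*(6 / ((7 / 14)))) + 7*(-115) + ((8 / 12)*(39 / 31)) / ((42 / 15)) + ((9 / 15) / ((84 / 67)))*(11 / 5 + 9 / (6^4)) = 40622127883 / 34372800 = 1181.81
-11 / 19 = -0.58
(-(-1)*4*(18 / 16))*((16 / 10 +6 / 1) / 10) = 171 / 50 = 3.42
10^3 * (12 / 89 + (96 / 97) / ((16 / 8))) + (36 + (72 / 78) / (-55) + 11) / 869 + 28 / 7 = 3399323008589 / 5363985055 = 633.73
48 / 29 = 1.66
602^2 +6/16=2899235/8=362404.38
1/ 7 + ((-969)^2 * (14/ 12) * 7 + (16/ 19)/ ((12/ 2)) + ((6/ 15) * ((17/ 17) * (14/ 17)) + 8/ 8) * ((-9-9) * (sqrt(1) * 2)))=520129524091/ 67830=7668133.92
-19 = -19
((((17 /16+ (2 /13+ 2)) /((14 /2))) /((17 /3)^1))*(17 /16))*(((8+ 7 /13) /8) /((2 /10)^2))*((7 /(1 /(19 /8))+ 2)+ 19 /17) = 14953906125 /329498624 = 45.38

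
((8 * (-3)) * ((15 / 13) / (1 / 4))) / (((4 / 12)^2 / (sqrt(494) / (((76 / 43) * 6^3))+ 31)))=-401760 / 13-645 * sqrt(494) / 247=-30962.66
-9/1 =-9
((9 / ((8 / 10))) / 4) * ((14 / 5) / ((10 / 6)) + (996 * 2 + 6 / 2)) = 449253 / 80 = 5615.66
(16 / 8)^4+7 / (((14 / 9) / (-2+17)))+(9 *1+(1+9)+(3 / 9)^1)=617 / 6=102.83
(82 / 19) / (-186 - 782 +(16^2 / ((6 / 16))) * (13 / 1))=123 / 225340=0.00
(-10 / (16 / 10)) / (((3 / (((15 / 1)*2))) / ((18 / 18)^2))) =-125 / 2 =-62.50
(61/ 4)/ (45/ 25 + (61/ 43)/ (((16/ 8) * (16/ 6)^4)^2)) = 220033187840/ 25973131473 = 8.47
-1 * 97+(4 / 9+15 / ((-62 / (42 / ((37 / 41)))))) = -1112978 / 10323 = -107.82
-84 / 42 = -2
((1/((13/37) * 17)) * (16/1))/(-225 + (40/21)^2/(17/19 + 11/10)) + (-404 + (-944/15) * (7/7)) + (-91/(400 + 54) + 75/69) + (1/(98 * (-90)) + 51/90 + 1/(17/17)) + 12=-34355085074909448947/75924137524517100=-452.49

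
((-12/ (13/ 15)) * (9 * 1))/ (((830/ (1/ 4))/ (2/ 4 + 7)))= -1215/ 4316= -0.28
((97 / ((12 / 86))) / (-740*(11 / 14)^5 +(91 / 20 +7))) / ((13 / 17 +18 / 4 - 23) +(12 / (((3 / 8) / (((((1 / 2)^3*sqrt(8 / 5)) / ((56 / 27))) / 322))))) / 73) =66670697728361720*sqrt(10) / 193069177586999078342967 +108088045052433280420600 / 579207532760997235028901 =0.19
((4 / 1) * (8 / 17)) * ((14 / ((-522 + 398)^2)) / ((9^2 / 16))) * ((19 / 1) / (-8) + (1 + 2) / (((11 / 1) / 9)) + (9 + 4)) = 0.00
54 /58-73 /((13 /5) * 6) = -8479 /2262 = -3.75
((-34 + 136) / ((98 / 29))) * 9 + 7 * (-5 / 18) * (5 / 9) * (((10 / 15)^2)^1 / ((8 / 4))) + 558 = 29627462 / 35721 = 829.41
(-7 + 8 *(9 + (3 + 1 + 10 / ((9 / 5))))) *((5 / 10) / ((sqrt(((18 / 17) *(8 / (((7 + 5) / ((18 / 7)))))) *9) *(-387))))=-1273 *sqrt(714) / 752328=-0.05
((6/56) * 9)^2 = 729/784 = 0.93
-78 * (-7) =546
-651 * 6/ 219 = -1302/ 73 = -17.84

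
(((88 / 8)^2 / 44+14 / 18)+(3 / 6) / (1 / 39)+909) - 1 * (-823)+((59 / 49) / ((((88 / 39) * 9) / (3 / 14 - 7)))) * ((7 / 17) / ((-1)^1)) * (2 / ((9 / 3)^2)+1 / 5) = 6947406923 / 3958416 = 1755.10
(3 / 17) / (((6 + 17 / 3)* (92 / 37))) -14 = -766027 / 54740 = -13.99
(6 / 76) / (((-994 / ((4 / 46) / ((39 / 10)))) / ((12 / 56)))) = -15 / 39528398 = -0.00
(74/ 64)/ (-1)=-37/ 32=-1.16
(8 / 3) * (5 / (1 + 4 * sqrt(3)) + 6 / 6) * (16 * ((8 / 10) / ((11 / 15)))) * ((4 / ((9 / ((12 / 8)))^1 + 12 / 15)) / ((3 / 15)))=512000 * sqrt(3) / 8789 + 1075200 / 8789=223.23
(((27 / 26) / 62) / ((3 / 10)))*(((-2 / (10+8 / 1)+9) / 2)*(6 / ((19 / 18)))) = 10800 / 7657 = 1.41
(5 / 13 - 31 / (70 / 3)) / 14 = -859 / 12740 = -0.07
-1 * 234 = -234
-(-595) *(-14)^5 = -320005280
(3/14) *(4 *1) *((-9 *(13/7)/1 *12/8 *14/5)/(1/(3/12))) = -1053/70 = -15.04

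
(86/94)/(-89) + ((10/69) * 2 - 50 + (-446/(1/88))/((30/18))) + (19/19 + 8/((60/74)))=-11346722902/481045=-23587.65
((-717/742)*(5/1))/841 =-3585/624022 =-0.01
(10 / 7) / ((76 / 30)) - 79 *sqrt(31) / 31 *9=75 / 133 - 711 *sqrt(31) / 31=-127.14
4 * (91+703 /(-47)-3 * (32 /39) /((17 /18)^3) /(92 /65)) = 1571577064 /5310953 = 295.91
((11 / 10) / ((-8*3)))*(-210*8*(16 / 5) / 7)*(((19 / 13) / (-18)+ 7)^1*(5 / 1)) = 142472 / 117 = 1217.71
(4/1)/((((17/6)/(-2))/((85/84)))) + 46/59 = -2.08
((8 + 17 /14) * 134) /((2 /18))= 77787 /7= 11112.43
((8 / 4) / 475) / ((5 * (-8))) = -1 / 9500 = -0.00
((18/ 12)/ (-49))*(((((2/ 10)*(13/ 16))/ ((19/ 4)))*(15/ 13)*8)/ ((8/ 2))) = -9/ 3724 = -0.00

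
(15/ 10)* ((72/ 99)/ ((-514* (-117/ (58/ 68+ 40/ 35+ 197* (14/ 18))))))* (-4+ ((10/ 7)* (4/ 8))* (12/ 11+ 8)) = 21278528/ 3030744717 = 0.01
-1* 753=-753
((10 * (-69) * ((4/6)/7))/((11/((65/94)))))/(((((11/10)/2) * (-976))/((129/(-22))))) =-0.05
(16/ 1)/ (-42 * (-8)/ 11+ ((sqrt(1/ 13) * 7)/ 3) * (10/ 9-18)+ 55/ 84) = 43604047872 * sqrt(13)/ 767764981829+ 448796956608/ 767764981829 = 0.79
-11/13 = -0.85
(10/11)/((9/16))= 1.62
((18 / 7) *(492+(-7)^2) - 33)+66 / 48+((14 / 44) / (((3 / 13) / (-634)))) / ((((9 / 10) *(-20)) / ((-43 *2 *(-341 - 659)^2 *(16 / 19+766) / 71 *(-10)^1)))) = 451086951163.96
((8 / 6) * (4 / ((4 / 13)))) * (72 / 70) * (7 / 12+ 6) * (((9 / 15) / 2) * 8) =49296 / 175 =281.69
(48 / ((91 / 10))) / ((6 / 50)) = 4000 / 91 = 43.96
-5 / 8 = -0.62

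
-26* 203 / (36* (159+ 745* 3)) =-377 / 6156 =-0.06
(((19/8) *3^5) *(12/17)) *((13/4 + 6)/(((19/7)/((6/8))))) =566433/544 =1041.24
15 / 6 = 2.50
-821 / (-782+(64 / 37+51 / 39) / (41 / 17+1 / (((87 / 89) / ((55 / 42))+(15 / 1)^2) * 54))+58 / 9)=8695544995532889 / 8200885832754302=1.06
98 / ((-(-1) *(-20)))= -49 / 10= -4.90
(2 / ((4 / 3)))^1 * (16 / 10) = 12 / 5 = 2.40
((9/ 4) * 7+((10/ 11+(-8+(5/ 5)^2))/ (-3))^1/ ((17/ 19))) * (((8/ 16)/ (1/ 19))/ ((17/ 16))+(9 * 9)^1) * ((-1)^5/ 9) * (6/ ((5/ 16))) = -8992744/ 2601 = -3457.42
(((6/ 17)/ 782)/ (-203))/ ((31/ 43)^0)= -0.00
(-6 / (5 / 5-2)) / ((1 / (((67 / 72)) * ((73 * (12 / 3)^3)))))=78256 / 3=26085.33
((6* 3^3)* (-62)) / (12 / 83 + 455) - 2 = -909206 / 37777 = -24.07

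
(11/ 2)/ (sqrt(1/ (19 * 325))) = 55 * sqrt(247)/ 2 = 432.20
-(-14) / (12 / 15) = 17.50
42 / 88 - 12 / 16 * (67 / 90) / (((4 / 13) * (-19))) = 57461 / 100320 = 0.57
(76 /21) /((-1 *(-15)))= 76 /315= 0.24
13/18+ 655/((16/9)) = 53159/144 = 369.16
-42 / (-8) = 21 / 4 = 5.25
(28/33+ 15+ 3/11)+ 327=11323/33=343.12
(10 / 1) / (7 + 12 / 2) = 10 / 13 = 0.77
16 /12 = 4 /3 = 1.33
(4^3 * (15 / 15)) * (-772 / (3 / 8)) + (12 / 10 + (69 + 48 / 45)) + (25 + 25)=-658167 / 5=-131633.40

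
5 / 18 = 0.28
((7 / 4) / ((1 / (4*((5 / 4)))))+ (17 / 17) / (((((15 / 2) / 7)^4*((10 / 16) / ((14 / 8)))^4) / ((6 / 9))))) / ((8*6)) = 15128578073 / 18225000000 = 0.83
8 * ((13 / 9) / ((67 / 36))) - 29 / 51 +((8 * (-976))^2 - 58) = 208316761375 / 3417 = 60964811.64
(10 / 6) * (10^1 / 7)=50 / 21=2.38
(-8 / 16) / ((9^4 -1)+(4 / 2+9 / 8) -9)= -4 / 52433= -0.00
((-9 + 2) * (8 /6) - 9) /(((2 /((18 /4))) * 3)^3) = -495 /64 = -7.73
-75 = -75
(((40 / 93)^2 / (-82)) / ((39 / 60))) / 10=-1600 / 4609917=-0.00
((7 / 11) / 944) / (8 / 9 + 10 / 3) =63 / 394592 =0.00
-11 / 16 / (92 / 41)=-0.31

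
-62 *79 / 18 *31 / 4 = -75919 / 36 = -2108.86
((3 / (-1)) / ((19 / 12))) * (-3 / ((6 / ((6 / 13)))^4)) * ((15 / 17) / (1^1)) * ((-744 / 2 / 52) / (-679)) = 0.00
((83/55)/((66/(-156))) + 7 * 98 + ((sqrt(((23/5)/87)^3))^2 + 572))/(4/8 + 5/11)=24987952884214/19014274125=1314.17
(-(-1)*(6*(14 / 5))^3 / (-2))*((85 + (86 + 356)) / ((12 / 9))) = -117133128 / 125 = -937065.02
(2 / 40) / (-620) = -1 / 12400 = -0.00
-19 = -19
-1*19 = -19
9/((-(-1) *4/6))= 27/2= 13.50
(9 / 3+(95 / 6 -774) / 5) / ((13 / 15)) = -171.50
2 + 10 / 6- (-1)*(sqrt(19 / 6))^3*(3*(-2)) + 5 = -25.14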